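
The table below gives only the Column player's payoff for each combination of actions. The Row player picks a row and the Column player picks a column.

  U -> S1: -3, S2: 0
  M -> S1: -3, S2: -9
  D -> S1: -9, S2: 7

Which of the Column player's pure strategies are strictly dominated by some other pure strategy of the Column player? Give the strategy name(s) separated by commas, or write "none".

S1: no other strategy beats it everywhere (S2 at M (-3>-9)).
S2: no other strategy beats it everywhere (S1 at U (0>-3)).

none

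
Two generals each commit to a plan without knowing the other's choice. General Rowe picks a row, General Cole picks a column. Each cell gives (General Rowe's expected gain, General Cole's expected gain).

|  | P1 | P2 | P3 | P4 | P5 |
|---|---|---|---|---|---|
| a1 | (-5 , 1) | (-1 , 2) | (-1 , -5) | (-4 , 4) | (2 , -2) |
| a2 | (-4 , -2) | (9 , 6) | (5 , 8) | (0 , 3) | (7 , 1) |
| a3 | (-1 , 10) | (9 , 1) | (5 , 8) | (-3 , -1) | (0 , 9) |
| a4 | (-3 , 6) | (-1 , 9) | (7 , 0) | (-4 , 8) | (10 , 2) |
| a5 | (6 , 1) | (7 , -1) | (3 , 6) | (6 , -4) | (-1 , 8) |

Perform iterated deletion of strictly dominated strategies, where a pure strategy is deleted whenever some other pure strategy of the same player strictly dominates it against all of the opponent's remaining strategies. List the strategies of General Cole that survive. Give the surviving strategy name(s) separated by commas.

Row a1 is eliminated: a2 beats it against every remaining column (P1: -4>-5, P2: 9>-1, P3: 5>-1, P4: 0>-4, P5: 7>2).
For General Cole, P2 strictly dominates P4 on the remaining rows (a2: 6>3, a3: 1>-1, a4: 9>8, a5: -1>-4); eliminate P4.
Among the remaining strategies, none is strictly dominated by another pure strategy of the same player, so the elimination stops.
Surviving strategies — General Rowe: {a2, a3, a4, a5}; General Cole: {P1, P2, P3, P5}.

P1, P2, P3, P5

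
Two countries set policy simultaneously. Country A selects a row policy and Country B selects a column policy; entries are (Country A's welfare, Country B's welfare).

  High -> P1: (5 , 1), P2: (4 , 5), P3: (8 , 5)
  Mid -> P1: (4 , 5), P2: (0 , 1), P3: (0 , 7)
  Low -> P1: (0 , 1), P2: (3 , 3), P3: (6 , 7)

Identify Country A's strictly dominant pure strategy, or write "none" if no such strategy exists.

High

High vs Mid: P1: 5>4, P2: 4>0, P3: 8>0.
High vs Low: P1: 5>0, P2: 4>3, P3: 8>6.
High strictly beats every other strategy against every opponent action, so it is strictly dominant.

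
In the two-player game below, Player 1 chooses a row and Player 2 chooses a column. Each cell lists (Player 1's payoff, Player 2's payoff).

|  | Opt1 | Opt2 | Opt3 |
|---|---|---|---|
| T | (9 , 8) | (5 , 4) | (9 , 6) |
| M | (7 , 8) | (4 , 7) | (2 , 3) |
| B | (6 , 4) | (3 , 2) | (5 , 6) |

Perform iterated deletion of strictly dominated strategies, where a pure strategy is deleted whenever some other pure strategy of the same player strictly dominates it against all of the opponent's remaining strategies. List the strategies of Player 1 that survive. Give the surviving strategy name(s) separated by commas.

T

Player 1's strategy M is strictly dominated by T (Opt1: 9>7, Opt2: 5>4, Opt3: 9>2) and is removed.
Row B is eliminated: T beats it against every remaining column (Opt1: 9>6, Opt2: 5>3, Opt3: 9>5).
Column Opt2 is eliminated: Opt1 beats it against every remaining row (T: 8>4).
For Player 2, Opt1 strictly dominates Opt3 on the remaining rows (T: 8>6); eliminate Opt3.
Among the remaining strategies, none is strictly dominated by another pure strategy of the same player, so the elimination stops.
Surviving strategies — Player 1: {T}; Player 2: {Opt1}.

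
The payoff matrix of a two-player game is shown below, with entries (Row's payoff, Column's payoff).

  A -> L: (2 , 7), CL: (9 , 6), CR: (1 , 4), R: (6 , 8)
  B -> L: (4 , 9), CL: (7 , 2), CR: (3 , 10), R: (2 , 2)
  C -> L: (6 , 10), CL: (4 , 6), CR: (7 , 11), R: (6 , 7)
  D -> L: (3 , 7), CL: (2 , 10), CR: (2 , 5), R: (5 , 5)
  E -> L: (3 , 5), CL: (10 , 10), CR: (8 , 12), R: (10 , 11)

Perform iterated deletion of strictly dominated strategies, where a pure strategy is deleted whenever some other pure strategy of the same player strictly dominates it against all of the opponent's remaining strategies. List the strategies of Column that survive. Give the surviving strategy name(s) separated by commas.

Row A is eliminated: E beats it against every remaining column (L: 3>2, CL: 10>9, CR: 8>1, R: 10>6).
Row D is eliminated: C beats it against every remaining column (L: 6>3, CL: 4>2, CR: 7>2, R: 6>5).
Column L is eliminated: CR beats it against every remaining row (B: 10>9, C: 11>10, E: 12>5).
Row's strategy B is strictly dominated by E (CL: 10>7, CR: 8>3, R: 10>2) and is removed.
Row C is eliminated: E beats it against every remaining column (CL: 10>4, CR: 8>7, R: 10>6).
Column's strategy CL is strictly dominated by CR (E: 12>10) and is removed.
Column R is eliminated: CR beats it against every remaining row (E: 12>11).
Among the remaining strategies, none is strictly dominated by another pure strategy of the same player, so the elimination stops.
Surviving strategies — Row: {E}; Column: {CR}.

CR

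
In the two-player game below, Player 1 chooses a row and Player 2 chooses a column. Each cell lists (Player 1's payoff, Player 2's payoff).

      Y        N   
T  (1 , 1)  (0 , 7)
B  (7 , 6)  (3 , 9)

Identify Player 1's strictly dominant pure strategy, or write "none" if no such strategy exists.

B vs T: Y: 7>1, N: 3>0.
B strictly beats every other strategy against every opponent action, so it is strictly dominant.

B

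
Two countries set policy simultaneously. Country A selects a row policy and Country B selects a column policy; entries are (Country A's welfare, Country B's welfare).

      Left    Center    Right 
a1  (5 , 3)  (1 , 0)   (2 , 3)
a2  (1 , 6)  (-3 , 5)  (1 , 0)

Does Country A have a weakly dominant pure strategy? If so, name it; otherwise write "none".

a1

a1 vs a2: Left: 5>1, Center: 1>-3, Right: 2>1.
a1 is at least as good as every other strategy against every opponent action, so it is weakly dominant.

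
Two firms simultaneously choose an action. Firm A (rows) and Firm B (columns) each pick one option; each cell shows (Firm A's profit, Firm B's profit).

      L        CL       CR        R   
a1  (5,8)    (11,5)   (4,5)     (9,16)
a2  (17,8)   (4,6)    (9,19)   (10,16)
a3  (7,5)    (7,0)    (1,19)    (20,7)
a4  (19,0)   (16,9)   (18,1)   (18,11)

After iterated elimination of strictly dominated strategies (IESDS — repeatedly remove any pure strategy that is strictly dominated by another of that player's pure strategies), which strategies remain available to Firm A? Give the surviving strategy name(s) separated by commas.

Firm A's strategy a1 is strictly dominated by a4 (L: 19>5, CL: 16>11, CR: 18>4, R: 18>9) and is removed.
Firm A's strategy a2 is strictly dominated by a4 (L: 19>17, CL: 16>4, CR: 18>9, R: 18>10) and is removed.
Firm B's strategy L is strictly dominated by CR (a3: 19>5, a4: 1>0) and is removed.
Column CL is eliminated: R beats it against every remaining row (a3: 7>0, a4: 11>9).
Among the remaining strategies, none is strictly dominated by another pure strategy of the same player, so the elimination stops.
Surviving strategies — Firm A: {a3, a4}; Firm B: {CR, R}.

a3, a4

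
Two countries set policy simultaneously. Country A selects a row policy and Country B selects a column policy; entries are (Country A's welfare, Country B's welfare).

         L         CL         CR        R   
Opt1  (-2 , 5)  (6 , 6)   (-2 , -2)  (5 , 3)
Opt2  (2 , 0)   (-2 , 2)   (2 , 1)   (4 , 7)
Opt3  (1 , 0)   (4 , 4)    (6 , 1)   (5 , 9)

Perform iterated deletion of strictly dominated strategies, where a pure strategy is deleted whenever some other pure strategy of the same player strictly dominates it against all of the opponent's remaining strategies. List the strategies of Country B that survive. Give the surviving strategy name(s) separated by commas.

CL, R

Country B's strategy L is strictly dominated by CL (Opt1: 6>5, Opt2: 2>0, Opt3: 4>0) and is removed.
For Country A, Opt3 strictly dominates Opt2 on the remaining columns (CL: 4>-2, CR: 6>2, R: 5>4); eliminate Opt2.
Country B's strategy CR is strictly dominated by CL (Opt1: 6>-2, Opt3: 4>1) and is removed.
Among the remaining strategies, none is strictly dominated by another pure strategy of the same player, so the elimination stops.
Surviving strategies — Country A: {Opt1, Opt3}; Country B: {CL, R}.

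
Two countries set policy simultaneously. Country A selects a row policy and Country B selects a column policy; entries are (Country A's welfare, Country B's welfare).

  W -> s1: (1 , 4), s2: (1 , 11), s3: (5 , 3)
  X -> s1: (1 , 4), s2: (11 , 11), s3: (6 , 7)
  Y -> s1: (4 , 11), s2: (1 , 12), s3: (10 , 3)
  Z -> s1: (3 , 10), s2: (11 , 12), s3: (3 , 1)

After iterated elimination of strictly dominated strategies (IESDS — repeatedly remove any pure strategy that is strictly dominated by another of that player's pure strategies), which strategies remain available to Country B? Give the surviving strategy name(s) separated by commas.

s2

For Country B, s2 strictly dominates s1 on the remaining rows (W: 11>4, X: 11>4, Y: 12>11, Z: 12>10); eliminate s1.
Row W is eliminated: X beats it against every remaining column (s2: 11>1, s3: 6>5).
For Country B, s2 strictly dominates s3 on the remaining rows (X: 11>7, Y: 12>3, Z: 12>1); eliminate s3.
For Country A, X strictly dominates Y on the remaining columns (s2: 11>1); eliminate Y.
Among the remaining strategies, none is strictly dominated by another pure strategy of the same player, so the elimination stops.
Surviving strategies — Country A: {X, Z}; Country B: {s2}.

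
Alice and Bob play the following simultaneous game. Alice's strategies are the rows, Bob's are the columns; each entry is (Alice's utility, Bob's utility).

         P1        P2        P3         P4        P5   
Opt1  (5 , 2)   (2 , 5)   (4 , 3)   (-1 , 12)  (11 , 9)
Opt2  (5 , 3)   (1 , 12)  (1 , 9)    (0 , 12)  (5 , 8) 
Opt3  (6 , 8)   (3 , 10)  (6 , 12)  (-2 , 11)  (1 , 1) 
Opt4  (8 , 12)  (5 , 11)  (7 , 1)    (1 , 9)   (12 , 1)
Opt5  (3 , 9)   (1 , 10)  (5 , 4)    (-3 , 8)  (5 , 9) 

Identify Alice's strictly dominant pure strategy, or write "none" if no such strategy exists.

Opt4

Opt4 vs Opt1: P1: 8>5, P2: 5>2, P3: 7>4, P4: 1>-1, P5: 12>11.
Opt4 vs Opt2: P1: 8>5, P2: 5>1, P3: 7>1, P4: 1>0, P5: 12>5.
Opt4 vs Opt3: P1: 8>6, P2: 5>3, P3: 7>6, P4: 1>-2, P5: 12>1.
Opt4 vs Opt5: P1: 8>3, P2: 5>1, P3: 7>5, P4: 1>-3, P5: 12>5.
Opt4 strictly beats every other strategy against every opponent action, so it is strictly dominant.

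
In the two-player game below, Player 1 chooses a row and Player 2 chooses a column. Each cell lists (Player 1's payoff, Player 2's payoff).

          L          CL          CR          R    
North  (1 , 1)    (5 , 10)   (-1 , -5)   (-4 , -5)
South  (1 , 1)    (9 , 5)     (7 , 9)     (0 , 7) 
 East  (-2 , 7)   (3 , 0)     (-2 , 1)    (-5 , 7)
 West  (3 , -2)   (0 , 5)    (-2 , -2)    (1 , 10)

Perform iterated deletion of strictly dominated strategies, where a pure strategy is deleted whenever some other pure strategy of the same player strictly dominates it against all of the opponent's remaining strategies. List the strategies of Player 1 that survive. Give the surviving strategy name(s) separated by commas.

Row East is eliminated: North beats it against every remaining column (L: 1>-2, CL: 5>3, CR: -1>-2, R: -4>-5).
Column L is eliminated: CL beats it against every remaining row (North: 10>1, South: 5>1, West: 5>-2).
For Player 1, South strictly dominates North on the remaining columns (CL: 9>5, CR: 7>-1, R: 0>-4); eliminate North.
For Player 2, R strictly dominates CL on the remaining rows (South: 7>5, West: 10>5); eliminate CL.
Among the remaining strategies, none is strictly dominated by another pure strategy of the same player, so the elimination stops.
Surviving strategies — Player 1: {South, West}; Player 2: {CR, R}.

South, West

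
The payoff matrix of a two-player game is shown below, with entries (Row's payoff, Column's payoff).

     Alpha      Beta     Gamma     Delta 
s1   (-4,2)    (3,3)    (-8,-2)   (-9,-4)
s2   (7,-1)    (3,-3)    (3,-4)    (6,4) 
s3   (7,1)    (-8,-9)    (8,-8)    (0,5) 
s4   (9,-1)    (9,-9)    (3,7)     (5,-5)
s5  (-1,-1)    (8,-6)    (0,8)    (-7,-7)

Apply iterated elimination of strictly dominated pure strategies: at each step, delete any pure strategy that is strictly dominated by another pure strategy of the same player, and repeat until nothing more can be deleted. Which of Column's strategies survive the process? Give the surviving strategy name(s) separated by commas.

Alpha, Gamma, Delta

Row's strategy s1 is strictly dominated by s4 (Alpha: 9>-4, Beta: 9>3, Gamma: 3>-8, Delta: 5>-9) and is removed.
Row s5 is eliminated: s4 beats it against every remaining column (Alpha: 9>-1, Beta: 9>8, Gamma: 3>0, Delta: 5>-7).
For Column, Alpha strictly dominates Beta on the remaining rows (s2: -1>-3, s3: 1>-9, s4: -1>-9); eliminate Beta.
Among the remaining strategies, none is strictly dominated by another pure strategy of the same player, so the elimination stops.
Surviving strategies — Row: {s2, s3, s4}; Column: {Alpha, Gamma, Delta}.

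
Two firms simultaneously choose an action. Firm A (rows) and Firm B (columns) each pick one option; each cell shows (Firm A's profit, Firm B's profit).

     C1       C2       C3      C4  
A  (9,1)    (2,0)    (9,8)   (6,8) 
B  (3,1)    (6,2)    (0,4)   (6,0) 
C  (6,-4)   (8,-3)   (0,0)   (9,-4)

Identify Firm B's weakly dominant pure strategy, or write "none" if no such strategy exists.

C3

C3 vs C1: A: 8>1, B: 4>1, C: 0>-4.
C3 vs C2: A: 8>0, B: 4>2, C: 0>-3.
C3 vs C4: A: 8=8, B: 4>0, C: 0>-4.
C3 is at least as good as every other strategy against every opponent action, so it is weakly dominant.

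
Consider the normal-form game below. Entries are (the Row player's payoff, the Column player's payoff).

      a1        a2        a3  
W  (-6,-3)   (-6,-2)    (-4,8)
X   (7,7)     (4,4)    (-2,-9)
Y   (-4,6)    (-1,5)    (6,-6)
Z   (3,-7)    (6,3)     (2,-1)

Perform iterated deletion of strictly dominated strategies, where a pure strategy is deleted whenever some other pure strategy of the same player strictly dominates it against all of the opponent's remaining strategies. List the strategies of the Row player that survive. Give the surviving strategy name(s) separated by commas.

X, Z

For the Row player, X strictly dominates W on the remaining columns (a1: 7>-6, a2: 4>-6, a3: -2>-4); eliminate W.
For the Column player, a2 strictly dominates a3 on the remaining rows (X: 4>-9, Y: 5>-6, Z: 3>-1); eliminate a3.
Row Y is eliminated: X beats it against every remaining column (a1: 7>-4, a2: 4>-1).
Among the remaining strategies, none is strictly dominated by another pure strategy of the same player, so the elimination stops.
Surviving strategies — the Row player: {X, Z}; the Column player: {a1, a2}.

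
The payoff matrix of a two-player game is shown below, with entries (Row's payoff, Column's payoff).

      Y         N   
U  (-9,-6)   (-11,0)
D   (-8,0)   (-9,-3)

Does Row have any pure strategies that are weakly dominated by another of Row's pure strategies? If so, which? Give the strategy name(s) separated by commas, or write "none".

D weakly dominates U — Y: -8>-9, N: -9>-11.
D is not dominated — it holds its own against U at Y (-8>-9).

U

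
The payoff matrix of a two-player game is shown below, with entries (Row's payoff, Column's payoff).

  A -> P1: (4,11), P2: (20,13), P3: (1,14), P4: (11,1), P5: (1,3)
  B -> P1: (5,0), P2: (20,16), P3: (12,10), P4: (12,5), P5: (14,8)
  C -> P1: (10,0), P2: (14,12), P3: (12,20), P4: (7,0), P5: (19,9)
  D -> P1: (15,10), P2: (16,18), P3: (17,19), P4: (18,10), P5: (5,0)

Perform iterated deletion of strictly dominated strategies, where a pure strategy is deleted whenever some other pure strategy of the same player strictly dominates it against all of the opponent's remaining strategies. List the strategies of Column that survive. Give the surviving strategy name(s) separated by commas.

P2, P3

Column P1 is eliminated: P2 beats it against every remaining row (A: 13>11, B: 16>0, C: 12>0, D: 18>10).
Column P4 is eliminated: P2 beats it against every remaining row (A: 13>1, B: 16>5, C: 12>0, D: 18>10).
For Column, P2 strictly dominates P5 on the remaining rows (A: 13>3, B: 16>8, C: 12>9, D: 18>0); eliminate P5.
Row C is eliminated: D beats it against every remaining column (P2: 16>14, P3: 17>12).
Among the remaining strategies, none is strictly dominated by another pure strategy of the same player, so the elimination stops.
Surviving strategies — Row: {A, B, D}; Column: {P2, P3}.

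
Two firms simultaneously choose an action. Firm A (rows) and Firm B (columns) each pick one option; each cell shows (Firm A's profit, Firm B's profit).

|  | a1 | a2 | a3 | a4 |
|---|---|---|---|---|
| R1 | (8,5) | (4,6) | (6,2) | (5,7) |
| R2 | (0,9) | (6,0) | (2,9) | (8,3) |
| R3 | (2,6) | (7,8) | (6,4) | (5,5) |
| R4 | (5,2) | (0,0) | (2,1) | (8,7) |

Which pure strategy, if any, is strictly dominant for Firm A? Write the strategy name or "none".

none

R1 fails to dominate R2 at a2 (4<6).
R2 fails to dominate R1 at a1 (0<8).
R3 fails to dominate R1 at a1 (2<8).
R4 fails to dominate R1 at a1 (5<8).
No single strategy dominates all the others.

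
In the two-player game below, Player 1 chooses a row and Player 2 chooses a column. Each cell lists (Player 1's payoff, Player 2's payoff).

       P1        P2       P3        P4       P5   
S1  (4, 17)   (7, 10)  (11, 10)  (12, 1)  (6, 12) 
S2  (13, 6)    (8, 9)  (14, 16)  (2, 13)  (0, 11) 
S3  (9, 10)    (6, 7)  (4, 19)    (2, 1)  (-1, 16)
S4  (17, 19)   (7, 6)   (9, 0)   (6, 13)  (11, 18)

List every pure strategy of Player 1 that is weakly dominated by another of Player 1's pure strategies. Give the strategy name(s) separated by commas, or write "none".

S3

S1 is not dominated — it holds its own against S2 at P4 (12>2); S3 at P2 (7>6); S4 at P3 (11>9).
S2 is not dominated — it holds its own against S1 at P1 (13>4); S3 at P1 (13>9); S4 at P2 (8>7).
S3: dominated, since S2 does at least as well everywhere (P1: 13>9, P2: 8>6, P3: 14>4, P4: 2=2, P5: 0>-1).
Nothing dominates S4: S1 at P1 (17>4); S2 at P1 (17>13); S3 at P1 (17>9).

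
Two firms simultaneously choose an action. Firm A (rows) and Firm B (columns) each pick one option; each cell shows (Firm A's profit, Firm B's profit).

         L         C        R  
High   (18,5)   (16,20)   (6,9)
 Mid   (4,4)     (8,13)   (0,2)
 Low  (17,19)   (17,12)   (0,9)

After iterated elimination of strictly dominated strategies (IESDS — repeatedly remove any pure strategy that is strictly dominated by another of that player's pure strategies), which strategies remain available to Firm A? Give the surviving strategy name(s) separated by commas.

For Firm A, High strictly dominates Mid on the remaining columns (L: 18>4, C: 16>8, R: 6>0); eliminate Mid.
For Firm B, C strictly dominates R on the remaining rows (High: 20>9, Low: 12>9); eliminate R.
Among the remaining strategies, none is strictly dominated by another pure strategy of the same player, so the elimination stops.
Surviving strategies — Firm A: {High, Low}; Firm B: {L, C}.

High, Low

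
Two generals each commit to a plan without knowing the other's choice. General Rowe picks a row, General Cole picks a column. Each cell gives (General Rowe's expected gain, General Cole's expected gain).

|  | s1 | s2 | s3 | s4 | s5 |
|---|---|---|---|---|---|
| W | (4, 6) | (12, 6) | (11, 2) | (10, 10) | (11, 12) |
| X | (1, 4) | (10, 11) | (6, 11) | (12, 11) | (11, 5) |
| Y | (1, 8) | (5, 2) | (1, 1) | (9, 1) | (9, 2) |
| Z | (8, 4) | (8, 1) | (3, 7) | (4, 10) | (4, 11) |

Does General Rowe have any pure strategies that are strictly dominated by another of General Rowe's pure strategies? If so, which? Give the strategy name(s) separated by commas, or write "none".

Y

Nothing dominates W: X at s1 (4>1); Y at s1 (4>1); Z at s2 (12>8).
X is not dominated — it holds its own against W at s4 (12>10); Y at s1 (1=1); Z at s2 (10>8).
Y: dominated, since W does at least as well everywhere (s1: 4>1, s2: 12>5, s3: 11>1, s4: 10>9, s5: 11>9).
Z: no other strategy beats it everywhere (W at s1 (8>4); X at s1 (8>1); Y at s1 (8>1)).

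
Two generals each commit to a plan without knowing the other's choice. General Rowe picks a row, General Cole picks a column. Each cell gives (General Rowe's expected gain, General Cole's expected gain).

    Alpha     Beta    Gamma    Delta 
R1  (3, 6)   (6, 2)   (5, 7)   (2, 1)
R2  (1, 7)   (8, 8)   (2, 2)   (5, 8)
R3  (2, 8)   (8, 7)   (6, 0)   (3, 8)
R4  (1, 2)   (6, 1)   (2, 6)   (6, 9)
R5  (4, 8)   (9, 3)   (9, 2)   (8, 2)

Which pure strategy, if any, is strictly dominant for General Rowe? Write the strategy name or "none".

R5

R5 vs R1: Alpha: 4>3, Beta: 9>6, Gamma: 9>5, Delta: 8>2.
R5 vs R2: Alpha: 4>1, Beta: 9>8, Gamma: 9>2, Delta: 8>5.
R5 vs R3: Alpha: 4>2, Beta: 9>8, Gamma: 9>6, Delta: 8>3.
R5 vs R4: Alpha: 4>1, Beta: 9>6, Gamma: 9>2, Delta: 8>6.
R5 strictly beats every other strategy against every opponent action, so it is strictly dominant.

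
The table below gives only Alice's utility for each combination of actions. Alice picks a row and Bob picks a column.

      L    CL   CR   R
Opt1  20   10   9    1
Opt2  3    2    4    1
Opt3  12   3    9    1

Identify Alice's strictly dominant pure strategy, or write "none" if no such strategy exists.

none

Opt1 fails to dominate Opt2 at R (1=1).
Opt2 fails to dominate Opt1 at L (3<20).
Opt3 fails to dominate Opt1 at L (12<20).
No single strategy dominates all the others.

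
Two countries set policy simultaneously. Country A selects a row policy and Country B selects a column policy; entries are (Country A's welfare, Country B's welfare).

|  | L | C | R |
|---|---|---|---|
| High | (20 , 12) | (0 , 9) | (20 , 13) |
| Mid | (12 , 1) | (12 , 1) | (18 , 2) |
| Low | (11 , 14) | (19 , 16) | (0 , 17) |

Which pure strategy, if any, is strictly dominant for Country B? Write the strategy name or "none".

R vs L: High: 13>12, Mid: 2>1, Low: 17>14.
R vs C: High: 13>9, Mid: 2>1, Low: 17>16.
R strictly beats every other strategy against every opponent action, so it is strictly dominant.

R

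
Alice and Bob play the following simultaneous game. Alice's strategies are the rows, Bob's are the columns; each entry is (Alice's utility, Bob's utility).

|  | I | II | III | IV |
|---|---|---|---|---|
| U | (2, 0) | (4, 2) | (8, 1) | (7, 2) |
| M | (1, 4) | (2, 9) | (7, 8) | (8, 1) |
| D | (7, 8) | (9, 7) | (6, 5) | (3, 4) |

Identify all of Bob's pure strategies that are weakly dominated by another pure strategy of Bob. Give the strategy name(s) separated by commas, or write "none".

I: no other strategy beats it everywhere (II at D (8>7); III at D (8>5); IV at M (4>1)).
II is not dominated — it holds its own against I at U (2>0); III at U (2>1); IV at M (9>1).
II weakly dominates III — U: 2>1, M: 9>8, D: 7>5.
IV is weakly dominated by II (U: 2=2, M: 9>1, D: 7>4).

III, IV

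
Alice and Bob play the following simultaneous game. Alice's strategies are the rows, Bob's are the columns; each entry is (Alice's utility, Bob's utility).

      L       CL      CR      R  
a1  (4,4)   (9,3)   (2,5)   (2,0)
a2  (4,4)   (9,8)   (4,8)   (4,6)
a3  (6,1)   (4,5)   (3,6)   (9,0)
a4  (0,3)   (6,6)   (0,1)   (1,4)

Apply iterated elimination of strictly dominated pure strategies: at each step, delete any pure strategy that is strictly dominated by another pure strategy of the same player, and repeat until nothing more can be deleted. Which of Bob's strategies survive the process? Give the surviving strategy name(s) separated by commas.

Row a4 is eliminated: a1 beats it against every remaining column (L: 4>0, CL: 9>6, CR: 2>0, R: 2>1).
Bob's strategy L is strictly dominated by CR (a1: 5>4, a2: 8>4, a3: 6>1) and is removed.
Bob's strategy R is strictly dominated by CL (a1: 3>0, a2: 8>6, a3: 5>0) and is removed.
Row a3 is eliminated: a2 beats it against every remaining column (CL: 9>4, CR: 4>3).
Among the remaining strategies, none is strictly dominated by another pure strategy of the same player, so the elimination stops.
Surviving strategies — Alice: {a1, a2}; Bob: {CL, CR}.

CL, CR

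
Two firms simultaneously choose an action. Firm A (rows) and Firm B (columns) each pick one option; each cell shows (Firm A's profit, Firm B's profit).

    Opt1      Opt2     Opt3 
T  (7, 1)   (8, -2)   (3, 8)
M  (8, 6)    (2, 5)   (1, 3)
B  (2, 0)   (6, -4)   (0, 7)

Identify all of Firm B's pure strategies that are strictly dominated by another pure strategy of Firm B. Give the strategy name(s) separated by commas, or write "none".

Opt2

Opt1 is not dominated — it holds its own against Opt2 at T (1>-2); Opt3 at M (6>3).
Opt2: dominated, since Opt1 does at least as well everywhere (T: 1>-2, M: 6>5, B: 0>-4).
Opt3 is not dominated — it holds its own against Opt1 at T (8>1); Opt2 at T (8>-2).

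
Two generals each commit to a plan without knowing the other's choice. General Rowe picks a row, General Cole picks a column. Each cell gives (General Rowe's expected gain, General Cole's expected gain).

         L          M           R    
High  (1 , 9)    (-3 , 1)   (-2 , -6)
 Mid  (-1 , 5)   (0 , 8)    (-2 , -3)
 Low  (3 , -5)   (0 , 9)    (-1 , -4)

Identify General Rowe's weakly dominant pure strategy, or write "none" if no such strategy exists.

Low vs High: L: 3>1, M: 0>-3, R: -1>-2.
Low vs Mid: L: 3>-1, M: 0=0, R: -1>-2.
Low is at least as good as every other strategy against every opponent action, so it is weakly dominant.

Low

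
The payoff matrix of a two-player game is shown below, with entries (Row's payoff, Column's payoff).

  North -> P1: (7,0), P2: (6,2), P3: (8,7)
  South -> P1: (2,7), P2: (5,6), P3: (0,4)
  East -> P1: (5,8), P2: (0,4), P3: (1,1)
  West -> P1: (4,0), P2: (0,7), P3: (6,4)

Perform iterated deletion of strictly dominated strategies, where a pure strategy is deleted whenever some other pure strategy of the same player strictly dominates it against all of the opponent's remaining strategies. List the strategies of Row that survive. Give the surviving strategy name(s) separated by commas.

For Row, North strictly dominates South on the remaining columns (P1: 7>2, P2: 6>5, P3: 8>0); eliminate South.
For Row, North strictly dominates East on the remaining columns (P1: 7>5, P2: 6>0, P3: 8>1); eliminate East.
Row West is eliminated: North beats it against every remaining column (P1: 7>4, P2: 6>0, P3: 8>6).
For Column, P2 strictly dominates P1 on the remaining rows (North: 2>0); eliminate P1.
For Column, P3 strictly dominates P2 on the remaining rows (North: 7>2); eliminate P2.
Among the remaining strategies, none is strictly dominated by another pure strategy of the same player, so the elimination stops.
Surviving strategies — Row: {North}; Column: {P3}.

North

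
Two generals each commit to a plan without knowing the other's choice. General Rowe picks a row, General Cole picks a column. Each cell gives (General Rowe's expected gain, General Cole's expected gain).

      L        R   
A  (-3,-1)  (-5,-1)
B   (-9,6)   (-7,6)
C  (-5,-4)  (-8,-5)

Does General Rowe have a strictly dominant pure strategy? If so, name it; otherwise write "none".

A vs B: L: -3>-9, R: -5>-7.
A vs C: L: -3>-5, R: -5>-8.
A strictly beats every other strategy against every opponent action, so it is strictly dominant.

A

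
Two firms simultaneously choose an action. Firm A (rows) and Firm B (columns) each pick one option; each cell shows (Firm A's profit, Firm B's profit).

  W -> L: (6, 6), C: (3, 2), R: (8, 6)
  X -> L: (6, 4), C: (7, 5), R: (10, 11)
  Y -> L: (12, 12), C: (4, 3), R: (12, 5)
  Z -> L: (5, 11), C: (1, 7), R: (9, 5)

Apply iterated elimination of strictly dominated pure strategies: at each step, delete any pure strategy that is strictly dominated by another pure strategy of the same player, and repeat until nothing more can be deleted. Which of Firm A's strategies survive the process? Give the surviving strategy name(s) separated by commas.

Y

Firm A's strategy W is strictly dominated by Y (L: 12>6, C: 4>3, R: 12>8) and is removed.
Row Z is eliminated: X beats it against every remaining column (L: 6>5, C: 7>1, R: 10>9).
For Firm B, R strictly dominates C on the remaining rows (X: 11>5, Y: 5>3); eliminate C.
Firm A's strategy X is strictly dominated by Y (L: 12>6, R: 12>10) and is removed.
For Firm B, L strictly dominates R on the remaining rows (Y: 12>5); eliminate R.
Among the remaining strategies, none is strictly dominated by another pure strategy of the same player, so the elimination stops.
Surviving strategies — Firm A: {Y}; Firm B: {L}.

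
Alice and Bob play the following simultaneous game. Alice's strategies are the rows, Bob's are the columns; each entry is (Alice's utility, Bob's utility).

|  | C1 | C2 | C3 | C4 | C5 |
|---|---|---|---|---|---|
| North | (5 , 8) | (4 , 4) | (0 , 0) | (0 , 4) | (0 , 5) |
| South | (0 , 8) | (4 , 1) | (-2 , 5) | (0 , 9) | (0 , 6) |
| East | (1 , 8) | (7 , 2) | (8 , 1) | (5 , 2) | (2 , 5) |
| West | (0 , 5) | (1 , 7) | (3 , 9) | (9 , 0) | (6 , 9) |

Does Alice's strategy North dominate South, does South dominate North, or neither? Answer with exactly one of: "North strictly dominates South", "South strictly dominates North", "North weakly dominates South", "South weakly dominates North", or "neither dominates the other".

Compare North to South across every action of Bob: C1: 5>0, C2: 4=4, C3: 0>-2, C4: 0=0, C5: 0=0.
North is at least as good everywhere and strictly better somewhere (tied only at C2, C4, C5), so North weakly but not strictly dominates South.

North weakly dominates South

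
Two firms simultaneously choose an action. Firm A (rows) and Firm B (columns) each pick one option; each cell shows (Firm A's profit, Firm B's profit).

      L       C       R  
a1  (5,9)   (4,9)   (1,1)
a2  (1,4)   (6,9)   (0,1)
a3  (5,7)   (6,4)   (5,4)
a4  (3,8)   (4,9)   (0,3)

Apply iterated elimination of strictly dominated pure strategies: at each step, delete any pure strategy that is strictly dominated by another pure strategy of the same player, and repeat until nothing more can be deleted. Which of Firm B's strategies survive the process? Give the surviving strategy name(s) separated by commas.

L, C

For Firm A, a3 strictly dominates a4 on the remaining columns (L: 5>3, C: 6>4, R: 5>0); eliminate a4.
Firm B's strategy R is strictly dominated by L (a1: 9>1, a2: 4>1, a3: 7>4) and is removed.
Among the remaining strategies, none is strictly dominated by another pure strategy of the same player, so the elimination stops.
Surviving strategies — Firm A: {a1, a2, a3}; Firm B: {L, C}.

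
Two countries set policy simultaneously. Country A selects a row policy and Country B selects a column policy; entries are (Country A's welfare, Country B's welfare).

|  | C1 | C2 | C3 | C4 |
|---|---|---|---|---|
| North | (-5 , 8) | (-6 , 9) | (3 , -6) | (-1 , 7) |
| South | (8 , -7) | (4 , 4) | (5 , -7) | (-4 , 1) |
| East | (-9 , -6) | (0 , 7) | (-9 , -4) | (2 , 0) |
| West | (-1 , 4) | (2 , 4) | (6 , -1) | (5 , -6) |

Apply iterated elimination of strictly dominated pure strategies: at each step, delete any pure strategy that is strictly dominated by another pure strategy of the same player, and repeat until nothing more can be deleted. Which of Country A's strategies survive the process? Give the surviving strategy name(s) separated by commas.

Row North is eliminated: West beats it against every remaining column (C1: -1>-5, C2: 2>-6, C3: 6>3, C4: 5>-1).
Row East is eliminated: West beats it against every remaining column (C1: -1>-9, C2: 2>0, C3: 6>-9, C4: 5>2).
Column C3 is eliminated: C2 beats it against every remaining row (South: 4>-7, West: 4>-1).
Column C4 is eliminated: C2 beats it against every remaining row (South: 4>1, West: 4>-6).
Row West is eliminated: South beats it against every remaining column (C1: 8>-1, C2: 4>2).
Column C1 is eliminated: C2 beats it against every remaining row (South: 4>-7).
Among the remaining strategies, none is strictly dominated by another pure strategy of the same player, so the elimination stops.
Surviving strategies — Country A: {South}; Country B: {C2}.

South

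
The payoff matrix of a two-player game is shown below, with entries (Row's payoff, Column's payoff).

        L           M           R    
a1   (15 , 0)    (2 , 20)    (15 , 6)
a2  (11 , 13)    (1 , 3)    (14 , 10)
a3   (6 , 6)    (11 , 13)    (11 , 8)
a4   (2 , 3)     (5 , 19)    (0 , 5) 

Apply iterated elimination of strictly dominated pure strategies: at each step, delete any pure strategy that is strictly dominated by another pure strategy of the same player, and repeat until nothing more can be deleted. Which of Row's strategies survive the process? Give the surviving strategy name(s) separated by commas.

a3

Row's strategy a2 is strictly dominated by a1 (L: 15>11, M: 2>1, R: 15>14) and is removed.
Row's strategy a4 is strictly dominated by a3 (L: 6>2, M: 11>5, R: 11>0) and is removed.
For Column, M strictly dominates L on the remaining rows (a1: 20>0, a3: 13>6); eliminate L.
Column R is eliminated: M beats it against every remaining row (a1: 20>6, a3: 13>8).
Row a1 is eliminated: a3 beats it against every remaining column (M: 11>2).
Among the remaining strategies, none is strictly dominated by another pure strategy of the same player, so the elimination stops.
Surviving strategies — Row: {a3}; Column: {M}.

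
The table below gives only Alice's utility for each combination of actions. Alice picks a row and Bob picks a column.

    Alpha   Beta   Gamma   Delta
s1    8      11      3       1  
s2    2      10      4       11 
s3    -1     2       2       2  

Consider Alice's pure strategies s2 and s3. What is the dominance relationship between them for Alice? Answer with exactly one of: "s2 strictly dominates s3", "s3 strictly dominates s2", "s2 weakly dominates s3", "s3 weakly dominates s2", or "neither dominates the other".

s2 strictly dominates s3

s2's payoffs vs s3's, by Bob's action — Alpha: 2>-1, Beta: 10>2, Gamma: 4>2, Delta: 11>2.
s2 gives a strictly higher payoff against each opponent action, so s2 strictly dominates s3.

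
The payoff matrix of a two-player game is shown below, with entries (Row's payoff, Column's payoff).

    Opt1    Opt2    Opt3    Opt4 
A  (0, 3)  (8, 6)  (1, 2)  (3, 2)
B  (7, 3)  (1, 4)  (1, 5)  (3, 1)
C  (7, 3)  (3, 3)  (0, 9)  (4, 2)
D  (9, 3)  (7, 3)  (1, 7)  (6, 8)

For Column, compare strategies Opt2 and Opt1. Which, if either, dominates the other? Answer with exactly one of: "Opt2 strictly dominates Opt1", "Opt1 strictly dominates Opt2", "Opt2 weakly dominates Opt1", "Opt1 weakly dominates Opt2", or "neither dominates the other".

Opt2 weakly dominates Opt1

Compare Opt2 to Opt1 across each choice by Row: A: 6>3, B: 4>3, C: 3=3, D: 3=3.
Opt2 is at least as good everywhere and strictly better somewhere (tied only at C, D), so Opt2 weakly but not strictly dominates Opt1.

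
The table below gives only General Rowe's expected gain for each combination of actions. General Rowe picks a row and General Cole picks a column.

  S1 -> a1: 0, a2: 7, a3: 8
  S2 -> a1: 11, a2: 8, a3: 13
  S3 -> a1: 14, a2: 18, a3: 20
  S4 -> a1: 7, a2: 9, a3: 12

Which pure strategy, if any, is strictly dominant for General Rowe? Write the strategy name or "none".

S3

S3 vs S1: a1: 14>0, a2: 18>7, a3: 20>8.
S3 vs S2: a1: 14>11, a2: 18>8, a3: 20>13.
S3 vs S4: a1: 14>7, a2: 18>9, a3: 20>12.
S3 strictly beats every other strategy against every opponent action, so it is strictly dominant.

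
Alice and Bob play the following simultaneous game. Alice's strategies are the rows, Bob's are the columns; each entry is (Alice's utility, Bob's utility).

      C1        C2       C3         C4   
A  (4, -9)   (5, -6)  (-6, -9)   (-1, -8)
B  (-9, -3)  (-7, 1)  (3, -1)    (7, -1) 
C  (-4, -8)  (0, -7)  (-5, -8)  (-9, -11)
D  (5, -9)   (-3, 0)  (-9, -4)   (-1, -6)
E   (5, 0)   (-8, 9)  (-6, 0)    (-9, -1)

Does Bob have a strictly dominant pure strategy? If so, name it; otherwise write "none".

C2 vs C1: A: -6>-9, B: 1>-3, C: -7>-8, D: 0>-9, E: 9>0.
C2 vs C3: A: -6>-9, B: 1>-1, C: -7>-8, D: 0>-4, E: 9>0.
C2 vs C4: A: -6>-8, B: 1>-1, C: -7>-11, D: 0>-6, E: 9>-1.
C2 strictly beats every other strategy against every opponent action, so it is strictly dominant.

C2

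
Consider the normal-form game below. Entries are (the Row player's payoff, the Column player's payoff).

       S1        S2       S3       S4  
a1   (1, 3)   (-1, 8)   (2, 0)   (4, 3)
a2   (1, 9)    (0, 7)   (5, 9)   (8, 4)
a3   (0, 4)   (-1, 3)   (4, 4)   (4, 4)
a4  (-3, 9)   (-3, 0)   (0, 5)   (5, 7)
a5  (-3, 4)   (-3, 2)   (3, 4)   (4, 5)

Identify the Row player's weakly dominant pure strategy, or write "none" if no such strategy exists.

a2 vs a1: S1: 1=1, S2: 0>-1, S3: 5>2, S4: 8>4.
a2 vs a3: S1: 1>0, S2: 0>-1, S3: 5>4, S4: 8>4.
a2 vs a4: S1: 1>-3, S2: 0>-3, S3: 5>0, S4: 8>5.
a2 vs a5: S1: 1>-3, S2: 0>-3, S3: 5>3, S4: 8>4.
a2 is at least as good as every other strategy against every opponent action, so it is weakly dominant.

a2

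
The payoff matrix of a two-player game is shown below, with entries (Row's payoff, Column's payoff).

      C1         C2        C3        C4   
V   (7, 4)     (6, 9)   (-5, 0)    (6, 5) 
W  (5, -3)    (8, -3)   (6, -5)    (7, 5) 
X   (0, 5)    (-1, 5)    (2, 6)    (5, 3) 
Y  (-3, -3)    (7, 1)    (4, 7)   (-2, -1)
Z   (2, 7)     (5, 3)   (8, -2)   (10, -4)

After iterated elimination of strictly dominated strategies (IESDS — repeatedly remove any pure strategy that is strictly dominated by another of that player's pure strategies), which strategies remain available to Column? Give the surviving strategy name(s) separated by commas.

For Row, W strictly dominates X on the remaining columns (C1: 5>0, C2: 8>-1, C3: 6>2, C4: 7>5); eliminate X.
For Row, W strictly dominates Y on the remaining columns (C1: 5>-3, C2: 8>7, C3: 6>4, C4: 7>-2); eliminate Y.
For Column, C1 strictly dominates C3 on the remaining rows (V: 4>0, W: -3>-5, Z: 7>-2); eliminate C3.
Among the remaining strategies, none is strictly dominated by another pure strategy of the same player, so the elimination stops.
Surviving strategies — Row: {V, W, Z}; Column: {C1, C2, C4}.

C1, C2, C4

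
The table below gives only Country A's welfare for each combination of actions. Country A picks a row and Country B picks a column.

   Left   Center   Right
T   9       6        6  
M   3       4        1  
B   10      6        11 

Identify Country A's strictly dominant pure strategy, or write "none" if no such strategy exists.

T fails to dominate B at Left (9<10).
M fails to dominate T at Left (3<9).
B fails to dominate T at Center (6=6).
No single strategy dominates all the others.

none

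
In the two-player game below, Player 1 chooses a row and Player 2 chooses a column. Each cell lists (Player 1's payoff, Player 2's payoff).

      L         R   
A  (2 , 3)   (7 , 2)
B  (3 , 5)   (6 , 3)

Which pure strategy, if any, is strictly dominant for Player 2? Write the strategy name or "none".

L vs R: A: 3>2, B: 5>3.
L strictly beats every other strategy against every opponent action, so it is strictly dominant.

L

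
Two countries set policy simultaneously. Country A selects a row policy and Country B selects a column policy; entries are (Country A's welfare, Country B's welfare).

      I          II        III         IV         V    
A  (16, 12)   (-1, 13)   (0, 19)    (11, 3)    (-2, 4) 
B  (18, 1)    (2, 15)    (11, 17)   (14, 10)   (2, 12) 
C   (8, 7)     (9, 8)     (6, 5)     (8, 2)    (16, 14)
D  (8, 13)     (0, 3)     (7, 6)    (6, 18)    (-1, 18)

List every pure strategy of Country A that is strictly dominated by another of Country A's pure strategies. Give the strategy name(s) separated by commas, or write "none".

A, D

B strictly dominates A — I: 18>16, II: 2>-1, III: 11>0, IV: 14>11, V: 2>-2.
B: no other strategy beats it everywhere (A at I (18>16); C at I (18>8); D at I (18>8)).
Nothing dominates C: A at II (9>-1); B at II (9>2); D at I (8=8).
B strictly dominates D — I: 18>8, II: 2>0, III: 11>7, IV: 14>6, V: 2>-1.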